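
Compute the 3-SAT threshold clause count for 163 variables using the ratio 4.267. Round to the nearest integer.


The 3-SAT phase transition occurs at approximately 4.267 clauses per variable.
m = 4.267 * 163 = 695.521.
Rounded to nearest integer: 696.

696


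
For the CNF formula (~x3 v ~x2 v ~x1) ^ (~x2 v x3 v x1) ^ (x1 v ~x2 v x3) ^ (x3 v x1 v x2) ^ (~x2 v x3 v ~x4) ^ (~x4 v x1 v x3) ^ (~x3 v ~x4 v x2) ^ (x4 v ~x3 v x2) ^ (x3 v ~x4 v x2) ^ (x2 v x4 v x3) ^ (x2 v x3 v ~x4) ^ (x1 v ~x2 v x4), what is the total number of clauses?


Each group enclosed in parentheses joined by ^ is one clause.
Counting the conjuncts: 12 clauses.

12


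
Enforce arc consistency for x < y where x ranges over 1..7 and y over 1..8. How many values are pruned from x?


For the constraint x < y, x needs a supporting value in y's domain.
x can be at most 7 (one less than y's maximum).
Valid x values from domain: 7 out of 7.
Pruned = 7 - 7 = 0.

0


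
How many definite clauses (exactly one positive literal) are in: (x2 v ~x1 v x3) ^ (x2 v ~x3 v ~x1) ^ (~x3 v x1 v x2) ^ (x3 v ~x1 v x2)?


A definite clause has exactly one positive literal.
Clause 1: 2 positive -> not definite
Clause 2: 1 positive -> definite
Clause 3: 2 positive -> not definite
Clause 4: 2 positive -> not definite
Definite clause count = 1.

1


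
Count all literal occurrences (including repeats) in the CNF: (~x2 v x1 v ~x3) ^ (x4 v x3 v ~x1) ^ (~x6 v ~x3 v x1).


Clause lengths: 3, 3, 3.
Sum = 3 + 3 + 3 = 9.

9


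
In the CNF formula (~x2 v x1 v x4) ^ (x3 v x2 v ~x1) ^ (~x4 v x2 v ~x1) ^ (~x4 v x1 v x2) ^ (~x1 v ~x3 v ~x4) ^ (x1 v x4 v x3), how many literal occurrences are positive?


Scan each clause for unnegated literals.
Clause 1: 2 positive; Clause 2: 2 positive; Clause 3: 1 positive; Clause 4: 2 positive; Clause 5: 0 positive; Clause 6: 3 positive.
Total positive literal occurrences = 10.

10


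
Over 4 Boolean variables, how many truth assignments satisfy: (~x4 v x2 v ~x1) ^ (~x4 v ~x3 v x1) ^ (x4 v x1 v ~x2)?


Enumerate all 16 truth assignments over 4 variables.
Test each against every clause.
Satisfying assignments found: 10.

10


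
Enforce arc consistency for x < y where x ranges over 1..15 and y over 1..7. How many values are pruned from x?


For the constraint x < y, x needs a supporting value in y's domain.
x can be at most 6 (one less than y's maximum).
Valid x values from domain: 6 out of 15.
Pruned = 15 - 6 = 9.

9


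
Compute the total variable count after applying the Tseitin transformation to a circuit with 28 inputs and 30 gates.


The Tseitin transformation introduces one auxiliary variable per gate.
Total variables = inputs + gates = 28 + 30 = 58.

58


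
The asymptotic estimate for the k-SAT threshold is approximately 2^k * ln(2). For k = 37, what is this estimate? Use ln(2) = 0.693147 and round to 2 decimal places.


Using the asymptotic formula: threshold ~ 2^k * ln(2).
2^37 = 137438953472.
137438953472 * 0.693147 = 95265398282.26.

95265398282.26


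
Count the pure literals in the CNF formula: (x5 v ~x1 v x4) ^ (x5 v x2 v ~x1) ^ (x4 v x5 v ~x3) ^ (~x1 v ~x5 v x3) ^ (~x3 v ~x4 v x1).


A pure literal appears in only one polarity across all clauses.
Pure literals: x2 (positive only).
Count = 1.

1


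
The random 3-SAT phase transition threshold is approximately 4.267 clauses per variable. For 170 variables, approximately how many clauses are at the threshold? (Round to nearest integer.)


The 3-SAT phase transition occurs at approximately 4.267 clauses per variable.
m = 4.267 * 170 = 725.39.
Rounded to nearest integer: 725.

725


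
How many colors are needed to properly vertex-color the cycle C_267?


An odd cycle cannot be 2-colored: alternating two colors around the cycle returns to the start with a conflict.
Since 267 is odd, three colors are required (and three suffice).
Chromatic number = 3.

3


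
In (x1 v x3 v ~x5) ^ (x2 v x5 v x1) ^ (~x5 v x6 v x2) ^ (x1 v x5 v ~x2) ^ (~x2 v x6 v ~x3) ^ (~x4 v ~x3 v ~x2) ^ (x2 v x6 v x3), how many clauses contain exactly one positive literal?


A definite clause has exactly one positive literal.
Clause 1: 2 positive -> not definite
Clause 2: 3 positive -> not definite
Clause 3: 2 positive -> not definite
Clause 4: 2 positive -> not definite
Clause 5: 1 positive -> definite
Clause 6: 0 positive -> not definite
Clause 7: 3 positive -> not definite
Definite clause count = 1.

1


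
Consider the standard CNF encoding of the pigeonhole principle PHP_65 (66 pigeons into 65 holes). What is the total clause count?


The PHP encoding has two parts:
1) At-least-one-hole clauses: 66 (one per pigeon, each with 65 literals).
2) At-most-one-pigeon-per-hole clauses: 65 holes * C(66,2) = 65 * 2145 = 139425.
Total clauses = 66 + 139425 = 139491.

139491


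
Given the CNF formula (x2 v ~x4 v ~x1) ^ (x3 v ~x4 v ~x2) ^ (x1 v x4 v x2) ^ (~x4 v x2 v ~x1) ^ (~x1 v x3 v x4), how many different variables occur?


Identify each distinct variable in the formula.
Variables found: x1, x2, x3, x4.
Total distinct variables = 4.

4


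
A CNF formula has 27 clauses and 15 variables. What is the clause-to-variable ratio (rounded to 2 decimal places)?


Clause-to-variable ratio = clauses / variables.
27 / 15 = 1.8.

1.8


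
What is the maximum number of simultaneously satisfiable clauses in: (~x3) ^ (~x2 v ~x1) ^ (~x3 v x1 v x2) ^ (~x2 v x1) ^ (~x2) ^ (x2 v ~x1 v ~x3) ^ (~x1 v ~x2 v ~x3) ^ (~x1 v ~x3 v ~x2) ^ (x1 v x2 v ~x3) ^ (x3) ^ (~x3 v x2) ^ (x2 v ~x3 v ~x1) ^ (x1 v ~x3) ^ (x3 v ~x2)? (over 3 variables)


Enumerate all 8 truth assignments.
For each, count how many of the 14 clauses are satisfied.
The formula is not fully satisfiable, so the maximum is below 14.
Maximum simultaneously satisfiable clauses = 13.

13


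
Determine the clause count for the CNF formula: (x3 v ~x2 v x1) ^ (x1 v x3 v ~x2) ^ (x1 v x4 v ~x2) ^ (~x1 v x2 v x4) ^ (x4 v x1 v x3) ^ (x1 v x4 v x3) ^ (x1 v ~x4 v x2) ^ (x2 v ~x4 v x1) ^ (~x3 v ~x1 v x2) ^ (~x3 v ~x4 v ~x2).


Each group enclosed in parentheses joined by ^ is one clause.
Counting the conjuncts: 10 clauses.

10


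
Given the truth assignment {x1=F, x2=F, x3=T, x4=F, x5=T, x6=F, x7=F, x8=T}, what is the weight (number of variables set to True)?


The weight is the number of variables assigned True.
True variables: x3, x5, x8.
Weight = 3.

3


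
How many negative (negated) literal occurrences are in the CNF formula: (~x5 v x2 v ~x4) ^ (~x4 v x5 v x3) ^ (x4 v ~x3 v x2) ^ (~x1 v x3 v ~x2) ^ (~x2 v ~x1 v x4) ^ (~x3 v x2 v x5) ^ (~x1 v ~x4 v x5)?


Scan each clause for negated literals.
Clause 1: 2 negative; Clause 2: 1 negative; Clause 3: 1 negative; Clause 4: 2 negative; Clause 5: 2 negative; Clause 6: 1 negative; Clause 7: 2 negative.
Total negative literal occurrences = 11.

11


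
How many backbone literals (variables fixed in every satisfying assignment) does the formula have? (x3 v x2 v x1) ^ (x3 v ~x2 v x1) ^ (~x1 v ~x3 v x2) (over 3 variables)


Find all satisfying assignments: 5 model(s).
Check which variables have the same value in every model.
No variable is fixed across all models.
Backbone size = 0.

0


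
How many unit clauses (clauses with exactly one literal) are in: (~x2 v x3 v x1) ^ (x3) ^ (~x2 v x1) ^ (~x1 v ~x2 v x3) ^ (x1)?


A unit clause contains exactly one literal.
Unit clauses found: (x3), (x1).
Count = 2.

2


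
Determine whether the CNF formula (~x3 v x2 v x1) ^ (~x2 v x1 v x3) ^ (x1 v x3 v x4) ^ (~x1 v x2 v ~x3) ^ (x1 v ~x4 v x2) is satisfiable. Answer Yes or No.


Check all 16 possible truth assignments.
Number of satisfying assignments found: 8.
The formula is satisfiable.

Yes


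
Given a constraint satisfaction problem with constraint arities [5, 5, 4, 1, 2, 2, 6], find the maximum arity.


The arities are: 5, 5, 4, 1, 2, 2, 6.
Scan for the maximum value.
Maximum arity = 6.

6


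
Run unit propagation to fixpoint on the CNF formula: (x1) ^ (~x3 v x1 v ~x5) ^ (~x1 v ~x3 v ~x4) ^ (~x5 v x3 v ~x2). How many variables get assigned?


Unit propagation repeatedly assigns the literal in any unit clause, then simplifies.
Assignments in order: x1 = T.
No further unit clauses remain.
Total variables assigned = 1.

1


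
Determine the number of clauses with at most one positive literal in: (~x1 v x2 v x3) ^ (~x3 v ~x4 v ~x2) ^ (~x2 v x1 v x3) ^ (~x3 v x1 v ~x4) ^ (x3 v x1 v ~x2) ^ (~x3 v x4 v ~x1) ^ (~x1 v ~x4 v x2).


A Horn clause has at most one positive literal.
Clause 1: 2 positive lit(s) -> not Horn
Clause 2: 0 positive lit(s) -> Horn
Clause 3: 2 positive lit(s) -> not Horn
Clause 4: 1 positive lit(s) -> Horn
Clause 5: 2 positive lit(s) -> not Horn
Clause 6: 1 positive lit(s) -> Horn
Clause 7: 1 positive lit(s) -> Horn
Total Horn clauses = 4.

4


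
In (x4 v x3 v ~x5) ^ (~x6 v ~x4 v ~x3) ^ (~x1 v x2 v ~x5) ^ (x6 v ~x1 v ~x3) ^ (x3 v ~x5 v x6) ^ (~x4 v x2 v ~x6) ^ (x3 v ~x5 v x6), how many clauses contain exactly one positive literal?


A definite clause has exactly one positive literal.
Clause 1: 2 positive -> not definite
Clause 2: 0 positive -> not definite
Clause 3: 1 positive -> definite
Clause 4: 1 positive -> definite
Clause 5: 2 positive -> not definite
Clause 6: 1 positive -> definite
Clause 7: 2 positive -> not definite
Definite clause count = 3.

3


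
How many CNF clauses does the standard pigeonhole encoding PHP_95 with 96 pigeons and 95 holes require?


The PHP encoding has two parts:
1) At-least-one-hole clauses: 96 (one per pigeon, each with 95 literals).
2) At-most-one-pigeon-per-hole clauses: 95 holes * C(96,2) = 95 * 4560 = 433200.
Total clauses = 96 + 433200 = 433296.

433296


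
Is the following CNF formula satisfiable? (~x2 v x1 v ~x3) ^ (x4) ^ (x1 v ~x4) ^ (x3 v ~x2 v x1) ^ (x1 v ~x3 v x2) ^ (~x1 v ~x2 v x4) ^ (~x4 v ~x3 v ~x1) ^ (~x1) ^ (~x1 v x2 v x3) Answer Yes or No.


Check all 16 possible truth assignments.
Number of satisfying assignments found: 0.
The formula is unsatisfiable.

No


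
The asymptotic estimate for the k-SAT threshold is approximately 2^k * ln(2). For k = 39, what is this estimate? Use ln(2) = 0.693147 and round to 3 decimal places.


Using the asymptotic formula: threshold ~ 2^k * ln(2).
2^39 = 549755813888.
549755813888 * 0.693147 = 381061593129.026.

381061593129.026


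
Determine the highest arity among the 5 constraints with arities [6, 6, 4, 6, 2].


The arities are: 6, 6, 4, 6, 2.
Scan for the maximum value.
Maximum arity = 6.

6


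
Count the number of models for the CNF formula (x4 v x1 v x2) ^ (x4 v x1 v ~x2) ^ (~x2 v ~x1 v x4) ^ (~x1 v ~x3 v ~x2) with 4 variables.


Enumerate all 16 truth assignments over 4 variables.
Test each against every clause.
Satisfying assignments found: 9.

9


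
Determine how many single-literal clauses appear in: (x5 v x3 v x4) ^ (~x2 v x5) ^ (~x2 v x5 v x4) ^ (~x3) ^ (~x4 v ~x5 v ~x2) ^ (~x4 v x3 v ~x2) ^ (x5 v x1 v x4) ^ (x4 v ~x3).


A unit clause contains exactly one literal.
Unit clauses found: (~x3).
Count = 1.

1


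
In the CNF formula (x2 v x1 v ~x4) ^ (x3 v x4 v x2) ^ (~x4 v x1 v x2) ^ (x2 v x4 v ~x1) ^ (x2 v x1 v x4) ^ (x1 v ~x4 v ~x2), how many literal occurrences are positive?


Scan each clause for unnegated literals.
Clause 1: 2 positive; Clause 2: 3 positive; Clause 3: 2 positive; Clause 4: 2 positive; Clause 5: 3 positive; Clause 6: 1 positive.
Total positive literal occurrences = 13.

13


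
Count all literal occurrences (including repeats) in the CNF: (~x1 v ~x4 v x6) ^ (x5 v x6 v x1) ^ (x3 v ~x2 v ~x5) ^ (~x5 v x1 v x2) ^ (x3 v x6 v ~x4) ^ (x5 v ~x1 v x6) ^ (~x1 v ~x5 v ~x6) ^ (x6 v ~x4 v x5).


Clause lengths: 3, 3, 3, 3, 3, 3, 3, 3.
Sum = 3 + 3 + 3 + 3 + 3 + 3 + 3 + 3 = 24.

24


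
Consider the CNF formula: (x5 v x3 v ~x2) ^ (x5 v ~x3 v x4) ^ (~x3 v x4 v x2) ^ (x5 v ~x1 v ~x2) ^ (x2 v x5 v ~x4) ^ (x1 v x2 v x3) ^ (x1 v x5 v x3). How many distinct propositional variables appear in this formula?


Identify each distinct variable in the formula.
Variables found: x1, x2, x3, x4, x5.
Total distinct variables = 5.

5


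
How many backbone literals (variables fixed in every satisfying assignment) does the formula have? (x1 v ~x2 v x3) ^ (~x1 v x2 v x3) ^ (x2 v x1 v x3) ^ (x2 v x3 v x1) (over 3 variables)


Find all satisfying assignments: 5 model(s).
Check which variables have the same value in every model.
No variable is fixed across all models.
Backbone size = 0.

0


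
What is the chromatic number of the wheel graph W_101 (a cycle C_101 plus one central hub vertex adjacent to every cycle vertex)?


W_101 consists of the cycle C_101 together with a hub vertex adjacent to every cycle vertex.
The cycle C_101 needs 3 colors (odd cycle -> 3).
The hub is adjacent to every cycle vertex, so it must receive a new color distinct from all of them.
Chromatic number = 3 + 1 = 4.

4


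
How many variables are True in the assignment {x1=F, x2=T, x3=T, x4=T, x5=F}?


The weight is the number of variables assigned True.
True variables: x2, x3, x4.
Weight = 3.

3


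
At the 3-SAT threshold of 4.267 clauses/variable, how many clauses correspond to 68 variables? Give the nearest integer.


The 3-SAT phase transition occurs at approximately 4.267 clauses per variable.
m = 4.267 * 68 = 290.156.
Rounded to nearest integer: 290.

290


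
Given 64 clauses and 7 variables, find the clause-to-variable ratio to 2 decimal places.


Clause-to-variable ratio = clauses / variables.
64 / 7 = 9.14.

9.14


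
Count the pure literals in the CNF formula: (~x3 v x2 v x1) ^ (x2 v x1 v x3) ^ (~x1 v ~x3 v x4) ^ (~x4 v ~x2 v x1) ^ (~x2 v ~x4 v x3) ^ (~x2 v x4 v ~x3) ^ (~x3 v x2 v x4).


A pure literal appears in only one polarity across all clauses.
No pure literals found.
Count = 0.

0


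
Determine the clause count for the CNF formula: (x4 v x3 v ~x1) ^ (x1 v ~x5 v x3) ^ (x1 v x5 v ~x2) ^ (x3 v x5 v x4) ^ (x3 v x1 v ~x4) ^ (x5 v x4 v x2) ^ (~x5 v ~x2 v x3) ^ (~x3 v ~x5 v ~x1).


Each group enclosed in parentheses joined by ^ is one clause.
Counting the conjuncts: 8 clauses.

8


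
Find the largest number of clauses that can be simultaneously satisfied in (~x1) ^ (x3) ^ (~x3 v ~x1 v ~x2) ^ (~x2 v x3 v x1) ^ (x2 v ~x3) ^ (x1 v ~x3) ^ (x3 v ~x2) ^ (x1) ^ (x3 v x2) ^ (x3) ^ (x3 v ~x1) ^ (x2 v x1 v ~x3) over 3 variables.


Enumerate all 8 truth assignments.
For each, count how many of the 12 clauses are satisfied.
The formula is not fully satisfiable, so the maximum is below 12.
Maximum simultaneously satisfiable clauses = 10.

10


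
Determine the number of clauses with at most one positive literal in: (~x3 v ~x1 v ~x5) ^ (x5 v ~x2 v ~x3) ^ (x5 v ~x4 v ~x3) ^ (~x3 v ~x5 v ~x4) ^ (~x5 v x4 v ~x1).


A Horn clause has at most one positive literal.
Clause 1: 0 positive lit(s) -> Horn
Clause 2: 1 positive lit(s) -> Horn
Clause 3: 1 positive lit(s) -> Horn
Clause 4: 0 positive lit(s) -> Horn
Clause 5: 1 positive lit(s) -> Horn
Total Horn clauses = 5.

5


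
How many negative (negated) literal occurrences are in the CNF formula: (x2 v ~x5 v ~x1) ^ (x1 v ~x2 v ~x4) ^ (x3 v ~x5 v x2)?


Scan each clause for negated literals.
Clause 1: 2 negative; Clause 2: 2 negative; Clause 3: 1 negative.
Total negative literal occurrences = 5.

5


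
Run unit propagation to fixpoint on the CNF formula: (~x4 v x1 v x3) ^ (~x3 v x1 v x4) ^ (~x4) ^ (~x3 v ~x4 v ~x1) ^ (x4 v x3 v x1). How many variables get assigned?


Unit propagation repeatedly assigns the literal in any unit clause, then simplifies.
Assignments in order: x4 = F.
No further unit clauses remain.
Total variables assigned = 1.

1


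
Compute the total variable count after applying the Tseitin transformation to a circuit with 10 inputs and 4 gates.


The Tseitin transformation introduces one auxiliary variable per gate.
Total variables = inputs + gates = 10 + 4 = 14.

14


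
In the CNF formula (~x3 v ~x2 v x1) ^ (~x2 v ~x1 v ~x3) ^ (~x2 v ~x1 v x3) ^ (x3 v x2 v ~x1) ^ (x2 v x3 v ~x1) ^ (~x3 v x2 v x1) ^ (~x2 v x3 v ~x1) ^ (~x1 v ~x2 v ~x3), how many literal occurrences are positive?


Scan each clause for unnegated literals.
Clause 1: 1 positive; Clause 2: 0 positive; Clause 3: 1 positive; Clause 4: 2 positive; Clause 5: 2 positive; Clause 6: 2 positive; Clause 7: 1 positive; Clause 8: 0 positive.
Total positive literal occurrences = 9.

9


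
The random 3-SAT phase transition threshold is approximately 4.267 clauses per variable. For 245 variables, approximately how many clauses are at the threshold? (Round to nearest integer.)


The 3-SAT phase transition occurs at approximately 4.267 clauses per variable.
m = 4.267 * 245 = 1045.415.
Rounded to nearest integer: 1045.

1045


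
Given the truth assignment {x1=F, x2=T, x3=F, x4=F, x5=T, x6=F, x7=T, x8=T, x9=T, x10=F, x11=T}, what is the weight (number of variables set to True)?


The weight is the number of variables assigned True.
True variables: x2, x5, x7, x8, x9, x11.
Weight = 6.

6


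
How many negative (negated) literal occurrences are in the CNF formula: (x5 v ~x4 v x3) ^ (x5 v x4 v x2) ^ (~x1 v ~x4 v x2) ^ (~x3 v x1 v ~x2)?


Scan each clause for negated literals.
Clause 1: 1 negative; Clause 2: 0 negative; Clause 3: 2 negative; Clause 4: 2 negative.
Total negative literal occurrences = 5.

5


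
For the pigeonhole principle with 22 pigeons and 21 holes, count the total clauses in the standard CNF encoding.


The PHP encoding has two parts:
1) At-least-one-hole clauses: 22 (one per pigeon, each with 21 literals).
2) At-most-one-pigeon-per-hole clauses: 21 holes * C(22,2) = 21 * 231 = 4851.
Total clauses = 22 + 4851 = 4873.

4873


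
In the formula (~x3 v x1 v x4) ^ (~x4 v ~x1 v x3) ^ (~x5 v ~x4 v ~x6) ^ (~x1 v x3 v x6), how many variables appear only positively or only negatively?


A pure literal appears in only one polarity across all clauses.
Pure literals: x5 (negative only).
Count = 1.

1


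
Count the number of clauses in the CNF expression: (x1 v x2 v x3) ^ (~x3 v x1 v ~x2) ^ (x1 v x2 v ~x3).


Each group enclosed in parentheses joined by ^ is one clause.
Counting the conjuncts: 3 clauses.

3


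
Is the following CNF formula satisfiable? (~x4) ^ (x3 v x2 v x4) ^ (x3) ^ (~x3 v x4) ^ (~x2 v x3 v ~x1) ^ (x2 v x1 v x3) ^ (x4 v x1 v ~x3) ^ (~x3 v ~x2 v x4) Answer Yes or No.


Check all 16 possible truth assignments.
Number of satisfying assignments found: 0.
The formula is unsatisfiable.

No


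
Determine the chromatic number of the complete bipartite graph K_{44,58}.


K_{44,58} is bipartite by definition: the two parts are independent sets, with every edge crossing between them.
Color all vertices in one part with color 1 and all vertices in the other part with color 2.
Since the graph has at least one edge, one color does not suffice.
Chromatic number = 2.

2


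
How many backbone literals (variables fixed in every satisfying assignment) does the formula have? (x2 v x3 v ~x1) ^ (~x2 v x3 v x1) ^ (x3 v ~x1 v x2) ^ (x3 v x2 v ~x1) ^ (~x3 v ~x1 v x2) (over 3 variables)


Find all satisfying assignments: 5 model(s).
Check which variables have the same value in every model.
No variable is fixed across all models.
Backbone size = 0.

0


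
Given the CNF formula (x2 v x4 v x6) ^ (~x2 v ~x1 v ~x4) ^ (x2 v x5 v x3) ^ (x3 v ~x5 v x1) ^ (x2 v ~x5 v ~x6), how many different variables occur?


Identify each distinct variable in the formula.
Variables found: x1, x2, x3, x4, x5, x6.
Total distinct variables = 6.

6


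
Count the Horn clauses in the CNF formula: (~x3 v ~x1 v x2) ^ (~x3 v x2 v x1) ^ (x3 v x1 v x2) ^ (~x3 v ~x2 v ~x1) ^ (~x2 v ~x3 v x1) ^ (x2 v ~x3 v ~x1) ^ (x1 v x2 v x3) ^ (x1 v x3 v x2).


A Horn clause has at most one positive literal.
Clause 1: 1 positive lit(s) -> Horn
Clause 2: 2 positive lit(s) -> not Horn
Clause 3: 3 positive lit(s) -> not Horn
Clause 4: 0 positive lit(s) -> Horn
Clause 5: 1 positive lit(s) -> Horn
Clause 6: 1 positive lit(s) -> Horn
Clause 7: 3 positive lit(s) -> not Horn
Clause 8: 3 positive lit(s) -> not Horn
Total Horn clauses = 4.

4


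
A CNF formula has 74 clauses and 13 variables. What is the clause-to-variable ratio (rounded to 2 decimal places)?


Clause-to-variable ratio = clauses / variables.
74 / 13 = 5.69.

5.69


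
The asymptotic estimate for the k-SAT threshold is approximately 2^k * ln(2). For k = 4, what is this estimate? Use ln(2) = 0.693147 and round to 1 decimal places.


Using the asymptotic formula: threshold ~ 2^k * ln(2).
2^4 = 16.
16 * 0.693147 = 11.1.

11.1


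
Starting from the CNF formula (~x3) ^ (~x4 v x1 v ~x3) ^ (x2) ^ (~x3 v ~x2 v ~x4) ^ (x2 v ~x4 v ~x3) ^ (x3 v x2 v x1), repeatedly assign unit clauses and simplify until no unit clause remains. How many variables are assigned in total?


Unit propagation repeatedly assigns the literal in any unit clause, then simplifies.
Assignments in order: x3 = F, x2 = T.
No further unit clauses remain.
Total variables assigned = 2.

2


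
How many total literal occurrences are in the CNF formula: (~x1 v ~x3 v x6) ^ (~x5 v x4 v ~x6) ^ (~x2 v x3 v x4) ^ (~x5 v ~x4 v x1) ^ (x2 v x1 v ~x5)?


Clause lengths: 3, 3, 3, 3, 3.
Sum = 3 + 3 + 3 + 3 + 3 = 15.

15


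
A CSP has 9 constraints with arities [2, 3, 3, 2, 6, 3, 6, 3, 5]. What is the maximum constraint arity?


The arities are: 2, 3, 3, 2, 6, 3, 6, 3, 5.
Scan for the maximum value.
Maximum arity = 6.

6


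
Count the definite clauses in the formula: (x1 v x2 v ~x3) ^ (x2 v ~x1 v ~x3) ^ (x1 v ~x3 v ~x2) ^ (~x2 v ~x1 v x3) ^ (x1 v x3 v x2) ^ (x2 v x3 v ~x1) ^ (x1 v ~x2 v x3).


A definite clause has exactly one positive literal.
Clause 1: 2 positive -> not definite
Clause 2: 1 positive -> definite
Clause 3: 1 positive -> definite
Clause 4: 1 positive -> definite
Clause 5: 3 positive -> not definite
Clause 6: 2 positive -> not definite
Clause 7: 2 positive -> not definite
Definite clause count = 3.

3


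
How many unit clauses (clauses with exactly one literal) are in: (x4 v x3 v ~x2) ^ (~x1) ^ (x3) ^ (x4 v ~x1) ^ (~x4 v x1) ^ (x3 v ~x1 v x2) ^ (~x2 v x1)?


A unit clause contains exactly one literal.
Unit clauses found: (~x1), (x3).
Count = 2.

2


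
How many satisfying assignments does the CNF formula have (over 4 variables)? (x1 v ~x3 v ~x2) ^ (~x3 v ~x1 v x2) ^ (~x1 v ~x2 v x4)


Enumerate all 16 truth assignments over 4 variables.
Test each against every clause.
Satisfying assignments found: 10.

10


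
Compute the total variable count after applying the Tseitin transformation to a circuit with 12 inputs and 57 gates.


The Tseitin transformation introduces one auxiliary variable per gate.
Total variables = inputs + gates = 12 + 57 = 69.

69


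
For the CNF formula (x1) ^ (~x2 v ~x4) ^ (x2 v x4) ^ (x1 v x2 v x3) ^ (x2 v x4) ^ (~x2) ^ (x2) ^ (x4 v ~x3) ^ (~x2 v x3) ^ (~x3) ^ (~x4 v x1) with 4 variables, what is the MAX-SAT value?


Enumerate all 16 truth assignments.
For each, count how many of the 11 clauses are satisfied.
The formula is not fully satisfiable, so the maximum is below 11.
Maximum simultaneously satisfiable clauses = 10.

10


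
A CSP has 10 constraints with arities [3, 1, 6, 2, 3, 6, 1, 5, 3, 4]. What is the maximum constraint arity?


The arities are: 3, 1, 6, 2, 3, 6, 1, 5, 3, 4.
Scan for the maximum value.
Maximum arity = 6.

6


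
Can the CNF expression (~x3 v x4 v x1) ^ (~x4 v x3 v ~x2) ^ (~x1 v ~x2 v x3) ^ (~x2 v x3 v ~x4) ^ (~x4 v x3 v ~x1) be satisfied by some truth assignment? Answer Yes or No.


Check all 16 possible truth assignments.
Number of satisfying assignments found: 10.
The formula is satisfiable.

Yes


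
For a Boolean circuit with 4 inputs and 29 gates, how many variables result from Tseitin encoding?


The Tseitin transformation introduces one auxiliary variable per gate.
Total variables = inputs + gates = 4 + 29 = 33.

33


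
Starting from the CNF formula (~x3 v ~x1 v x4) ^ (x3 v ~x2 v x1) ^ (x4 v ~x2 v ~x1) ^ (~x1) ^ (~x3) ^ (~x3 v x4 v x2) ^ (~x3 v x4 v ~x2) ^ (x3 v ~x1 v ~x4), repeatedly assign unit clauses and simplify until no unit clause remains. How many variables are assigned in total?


Unit propagation repeatedly assigns the literal in any unit clause, then simplifies.
Assignments in order: x1 = F, x3 = F, x2 = F.
No further unit clauses remain.
Total variables assigned = 3.

3


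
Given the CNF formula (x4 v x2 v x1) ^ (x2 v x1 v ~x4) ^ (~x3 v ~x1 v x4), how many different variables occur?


Identify each distinct variable in the formula.
Variables found: x1, x2, x3, x4.
Total distinct variables = 4.

4


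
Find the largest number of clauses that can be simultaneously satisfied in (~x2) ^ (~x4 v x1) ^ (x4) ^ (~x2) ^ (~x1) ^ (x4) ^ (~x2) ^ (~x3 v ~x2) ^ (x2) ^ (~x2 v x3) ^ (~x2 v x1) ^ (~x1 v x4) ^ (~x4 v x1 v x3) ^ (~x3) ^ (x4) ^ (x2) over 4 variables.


Enumerate all 16 truth assignments.
For each, count how many of the 16 clauses are satisfied.
The formula is not fully satisfiable, so the maximum is below 16.
Maximum simultaneously satisfiable clauses = 13.

13


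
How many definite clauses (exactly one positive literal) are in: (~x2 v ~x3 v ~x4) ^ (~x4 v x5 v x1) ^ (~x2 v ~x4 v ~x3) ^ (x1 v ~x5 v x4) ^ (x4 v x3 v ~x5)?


A definite clause has exactly one positive literal.
Clause 1: 0 positive -> not definite
Clause 2: 2 positive -> not definite
Clause 3: 0 positive -> not definite
Clause 4: 2 positive -> not definite
Clause 5: 2 positive -> not definite
Definite clause count = 0.

0


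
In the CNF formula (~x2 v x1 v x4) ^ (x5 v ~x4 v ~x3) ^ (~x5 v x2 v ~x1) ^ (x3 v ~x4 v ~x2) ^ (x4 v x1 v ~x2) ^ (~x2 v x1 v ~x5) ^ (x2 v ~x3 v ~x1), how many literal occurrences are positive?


Scan each clause for unnegated literals.
Clause 1: 2 positive; Clause 2: 1 positive; Clause 3: 1 positive; Clause 4: 1 positive; Clause 5: 2 positive; Clause 6: 1 positive; Clause 7: 1 positive.
Total positive literal occurrences = 9.

9


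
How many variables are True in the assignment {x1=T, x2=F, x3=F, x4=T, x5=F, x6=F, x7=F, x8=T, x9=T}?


The weight is the number of variables assigned True.
True variables: x1, x4, x8, x9.
Weight = 4.

4


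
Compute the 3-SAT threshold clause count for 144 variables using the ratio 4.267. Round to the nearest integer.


The 3-SAT phase transition occurs at approximately 4.267 clauses per variable.
m = 4.267 * 144 = 614.448.
Rounded to nearest integer: 614.

614


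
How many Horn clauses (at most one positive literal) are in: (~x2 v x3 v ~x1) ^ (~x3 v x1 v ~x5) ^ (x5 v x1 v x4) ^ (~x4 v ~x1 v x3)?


A Horn clause has at most one positive literal.
Clause 1: 1 positive lit(s) -> Horn
Clause 2: 1 positive lit(s) -> Horn
Clause 3: 3 positive lit(s) -> not Horn
Clause 4: 1 positive lit(s) -> Horn
Total Horn clauses = 3.

3


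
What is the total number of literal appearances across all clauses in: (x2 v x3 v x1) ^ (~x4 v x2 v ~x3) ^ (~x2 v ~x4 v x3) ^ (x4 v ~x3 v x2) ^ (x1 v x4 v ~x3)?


Clause lengths: 3, 3, 3, 3, 3.
Sum = 3 + 3 + 3 + 3 + 3 = 15.

15


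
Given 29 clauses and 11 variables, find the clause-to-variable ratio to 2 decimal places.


Clause-to-variable ratio = clauses / variables.
29 / 11 = 2.64.

2.64


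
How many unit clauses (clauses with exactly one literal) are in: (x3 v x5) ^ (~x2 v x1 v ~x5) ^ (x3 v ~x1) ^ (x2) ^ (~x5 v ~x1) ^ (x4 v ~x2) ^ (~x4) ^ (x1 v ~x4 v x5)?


A unit clause contains exactly one literal.
Unit clauses found: (x2), (~x4).
Count = 2.

2


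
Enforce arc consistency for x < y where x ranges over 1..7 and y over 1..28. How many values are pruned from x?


For the constraint x < y, x needs a supporting value in y's domain.
x can be at most 27 (one less than y's maximum).
Valid x values from domain: 7 out of 7.
Pruned = 7 - 7 = 0.

0


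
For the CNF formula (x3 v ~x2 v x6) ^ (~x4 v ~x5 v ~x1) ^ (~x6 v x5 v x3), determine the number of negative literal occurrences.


Scan each clause for negated literals.
Clause 1: 1 negative; Clause 2: 3 negative; Clause 3: 1 negative.
Total negative literal occurrences = 5.

5


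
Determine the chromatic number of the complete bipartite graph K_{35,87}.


K_{35,87} is bipartite by definition: the two parts are independent sets, with every edge crossing between them.
Color all vertices in one part with color 1 and all vertices in the other part with color 2.
Since the graph has at least one edge, one color does not suffice.
Chromatic number = 2.

2


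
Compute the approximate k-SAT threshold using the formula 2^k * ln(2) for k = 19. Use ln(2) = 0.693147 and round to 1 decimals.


Using the asymptotic formula: threshold ~ 2^k * ln(2).
2^19 = 524288.
524288 * 0.693147 = 363408.7.

363408.7


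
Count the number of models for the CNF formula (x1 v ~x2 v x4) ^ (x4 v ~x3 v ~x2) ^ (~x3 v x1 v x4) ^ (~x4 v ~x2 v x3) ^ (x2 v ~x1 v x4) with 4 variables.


Enumerate all 16 truth assignments over 4 variables.
Test each against every clause.
Satisfying assignments found: 8.

8


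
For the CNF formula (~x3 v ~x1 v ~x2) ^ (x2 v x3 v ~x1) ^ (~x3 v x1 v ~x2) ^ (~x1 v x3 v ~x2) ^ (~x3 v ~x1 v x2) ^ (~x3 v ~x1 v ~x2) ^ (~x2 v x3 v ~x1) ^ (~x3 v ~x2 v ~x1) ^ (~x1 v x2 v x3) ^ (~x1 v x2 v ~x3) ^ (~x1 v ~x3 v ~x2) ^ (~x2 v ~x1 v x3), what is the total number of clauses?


Each group enclosed in parentheses joined by ^ is one clause.
Counting the conjuncts: 12 clauses.

12


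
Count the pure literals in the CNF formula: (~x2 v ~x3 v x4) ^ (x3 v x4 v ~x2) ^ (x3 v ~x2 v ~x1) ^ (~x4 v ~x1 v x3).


A pure literal appears in only one polarity across all clauses.
Pure literals: x1 (negative only), x2 (negative only).
Count = 2.

2


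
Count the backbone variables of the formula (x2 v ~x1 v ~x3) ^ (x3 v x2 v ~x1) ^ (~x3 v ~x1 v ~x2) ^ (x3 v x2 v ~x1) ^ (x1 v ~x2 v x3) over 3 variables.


Find all satisfying assignments: 4 model(s).
Check which variables have the same value in every model.
No variable is fixed across all models.
Backbone size = 0.

0


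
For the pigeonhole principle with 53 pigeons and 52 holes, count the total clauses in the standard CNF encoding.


The PHP encoding has two parts:
1) At-least-one-hole clauses: 53 (one per pigeon, each with 52 literals).
2) At-most-one-pigeon-per-hole clauses: 52 holes * C(53,2) = 52 * 1378 = 71656.
Total clauses = 53 + 71656 = 71709.

71709


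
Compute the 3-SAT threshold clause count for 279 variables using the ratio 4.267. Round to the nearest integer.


The 3-SAT phase transition occurs at approximately 4.267 clauses per variable.
m = 4.267 * 279 = 1190.493.
Rounded to nearest integer: 1190.

1190


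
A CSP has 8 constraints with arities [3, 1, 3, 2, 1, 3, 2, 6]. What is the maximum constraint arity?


The arities are: 3, 1, 3, 2, 1, 3, 2, 6.
Scan for the maximum value.
Maximum arity = 6.

6


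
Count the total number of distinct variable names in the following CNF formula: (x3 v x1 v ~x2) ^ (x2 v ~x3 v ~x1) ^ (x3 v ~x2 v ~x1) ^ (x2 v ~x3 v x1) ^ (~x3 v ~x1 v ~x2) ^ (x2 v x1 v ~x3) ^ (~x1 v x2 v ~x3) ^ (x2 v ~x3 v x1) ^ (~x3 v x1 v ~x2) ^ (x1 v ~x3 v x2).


Identify each distinct variable in the formula.
Variables found: x1, x2, x3.
Total distinct variables = 3.

3


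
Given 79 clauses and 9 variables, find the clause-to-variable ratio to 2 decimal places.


Clause-to-variable ratio = clauses / variables.
79 / 9 = 8.78.

8.78


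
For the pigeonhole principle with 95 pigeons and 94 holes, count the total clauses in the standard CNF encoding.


The PHP encoding has two parts:
1) At-least-one-hole clauses: 95 (one per pigeon, each with 94 literals).
2) At-most-one-pigeon-per-hole clauses: 94 holes * C(95,2) = 94 * 4465 = 419710.
Total clauses = 95 + 419710 = 419805.

419805


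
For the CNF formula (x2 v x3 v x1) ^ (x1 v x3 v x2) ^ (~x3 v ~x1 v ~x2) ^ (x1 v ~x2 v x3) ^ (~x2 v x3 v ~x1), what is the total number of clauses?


Each group enclosed in parentheses joined by ^ is one clause.
Counting the conjuncts: 5 clauses.

5


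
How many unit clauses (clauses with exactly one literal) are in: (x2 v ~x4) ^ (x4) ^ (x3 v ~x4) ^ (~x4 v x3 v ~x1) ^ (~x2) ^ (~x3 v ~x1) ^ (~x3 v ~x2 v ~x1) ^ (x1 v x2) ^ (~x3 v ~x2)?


A unit clause contains exactly one literal.
Unit clauses found: (x4), (~x2).
Count = 2.

2


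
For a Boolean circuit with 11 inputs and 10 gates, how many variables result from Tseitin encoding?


The Tseitin transformation introduces one auxiliary variable per gate.
Total variables = inputs + gates = 11 + 10 = 21.

21


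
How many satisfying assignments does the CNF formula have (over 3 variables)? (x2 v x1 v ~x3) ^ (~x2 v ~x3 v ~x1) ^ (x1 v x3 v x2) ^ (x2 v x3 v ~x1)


Enumerate all 8 truth assignments over 3 variables.
Test each against every clause.
Satisfying assignments found: 4.

4


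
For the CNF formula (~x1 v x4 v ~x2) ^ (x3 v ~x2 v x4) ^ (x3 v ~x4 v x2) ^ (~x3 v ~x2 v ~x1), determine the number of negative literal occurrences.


Scan each clause for negated literals.
Clause 1: 2 negative; Clause 2: 1 negative; Clause 3: 1 negative; Clause 4: 3 negative.
Total negative literal occurrences = 7.

7


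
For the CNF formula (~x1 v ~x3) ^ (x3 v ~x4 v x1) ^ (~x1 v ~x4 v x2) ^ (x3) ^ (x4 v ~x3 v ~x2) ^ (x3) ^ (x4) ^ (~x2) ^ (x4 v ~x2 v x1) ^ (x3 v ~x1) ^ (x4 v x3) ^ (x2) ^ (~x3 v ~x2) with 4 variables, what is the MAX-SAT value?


Enumerate all 16 truth assignments.
For each, count how many of the 13 clauses are satisfied.
The formula is not fully satisfiable, so the maximum is below 13.
Maximum simultaneously satisfiable clauses = 12.

12


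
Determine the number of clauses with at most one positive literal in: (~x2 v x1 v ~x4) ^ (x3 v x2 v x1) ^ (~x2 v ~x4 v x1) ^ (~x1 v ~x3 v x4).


A Horn clause has at most one positive literal.
Clause 1: 1 positive lit(s) -> Horn
Clause 2: 3 positive lit(s) -> not Horn
Clause 3: 1 positive lit(s) -> Horn
Clause 4: 1 positive lit(s) -> Horn
Total Horn clauses = 3.

3


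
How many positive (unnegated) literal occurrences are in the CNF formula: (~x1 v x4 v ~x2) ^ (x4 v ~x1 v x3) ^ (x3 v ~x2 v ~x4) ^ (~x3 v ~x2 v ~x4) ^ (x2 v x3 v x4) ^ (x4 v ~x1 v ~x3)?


Scan each clause for unnegated literals.
Clause 1: 1 positive; Clause 2: 2 positive; Clause 3: 1 positive; Clause 4: 0 positive; Clause 5: 3 positive; Clause 6: 1 positive.
Total positive literal occurrences = 8.

8


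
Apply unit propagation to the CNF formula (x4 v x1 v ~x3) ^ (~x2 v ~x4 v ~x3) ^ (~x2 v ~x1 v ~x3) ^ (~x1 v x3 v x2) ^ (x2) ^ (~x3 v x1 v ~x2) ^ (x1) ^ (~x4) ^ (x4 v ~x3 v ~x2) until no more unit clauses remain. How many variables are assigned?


Unit propagation repeatedly assigns the literal in any unit clause, then simplifies.
Assignments in order: x2 = T, x1 = T, x3 = F, x4 = F.
No further unit clauses remain.
Total variables assigned = 4.

4


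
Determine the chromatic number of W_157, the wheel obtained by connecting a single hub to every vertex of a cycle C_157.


W_157 consists of the cycle C_157 together with a hub vertex adjacent to every cycle vertex.
The cycle C_157 needs 3 colors (odd cycle -> 3).
The hub is adjacent to every cycle vertex, so it must receive a new color distinct from all of them.
Chromatic number = 3 + 1 = 4.

4


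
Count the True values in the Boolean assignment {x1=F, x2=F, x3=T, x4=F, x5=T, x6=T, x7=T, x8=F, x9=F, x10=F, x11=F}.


The weight is the number of variables assigned True.
True variables: x3, x5, x6, x7.
Weight = 4.

4


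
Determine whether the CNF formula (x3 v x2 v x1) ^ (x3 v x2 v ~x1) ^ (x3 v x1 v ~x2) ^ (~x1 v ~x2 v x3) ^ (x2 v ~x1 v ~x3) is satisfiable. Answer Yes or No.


Check all 8 possible truth assignments.
Number of satisfying assignments found: 3.
The formula is satisfiable.

Yes


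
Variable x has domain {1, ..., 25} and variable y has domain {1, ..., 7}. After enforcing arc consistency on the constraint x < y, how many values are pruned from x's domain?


For the constraint x < y, x needs a supporting value in y's domain.
x can be at most 6 (one less than y's maximum).
Valid x values from domain: 6 out of 25.
Pruned = 25 - 6 = 19.

19


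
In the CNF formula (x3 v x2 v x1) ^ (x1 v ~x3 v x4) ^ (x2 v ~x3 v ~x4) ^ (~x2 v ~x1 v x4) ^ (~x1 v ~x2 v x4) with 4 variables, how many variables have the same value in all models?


Find all satisfying assignments: 8 model(s).
Check which variables have the same value in every model.
No variable is fixed across all models.
Backbone size = 0.

0


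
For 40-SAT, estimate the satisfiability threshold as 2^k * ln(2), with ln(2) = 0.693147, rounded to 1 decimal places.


Using the asymptotic formula: threshold ~ 2^k * ln(2).
2^40 = 1099511627776.
1099511627776 * 0.693147 = 762123186258.1.

762123186258.1


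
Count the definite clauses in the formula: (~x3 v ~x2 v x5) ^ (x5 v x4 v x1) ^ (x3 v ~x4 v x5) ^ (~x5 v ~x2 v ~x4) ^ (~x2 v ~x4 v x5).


A definite clause has exactly one positive literal.
Clause 1: 1 positive -> definite
Clause 2: 3 positive -> not definite
Clause 3: 2 positive -> not definite
Clause 4: 0 positive -> not definite
Clause 5: 1 positive -> definite
Definite clause count = 2.

2


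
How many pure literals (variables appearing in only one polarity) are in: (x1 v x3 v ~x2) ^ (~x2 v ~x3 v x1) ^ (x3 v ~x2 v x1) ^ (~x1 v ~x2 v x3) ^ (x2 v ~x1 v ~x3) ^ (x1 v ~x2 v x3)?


A pure literal appears in only one polarity across all clauses.
No pure literals found.
Count = 0.

0


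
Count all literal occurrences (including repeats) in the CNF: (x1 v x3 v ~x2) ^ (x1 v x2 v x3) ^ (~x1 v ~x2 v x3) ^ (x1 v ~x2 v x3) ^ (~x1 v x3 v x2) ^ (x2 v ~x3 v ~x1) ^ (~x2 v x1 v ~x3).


Clause lengths: 3, 3, 3, 3, 3, 3, 3.
Sum = 3 + 3 + 3 + 3 + 3 + 3 + 3 = 21.

21


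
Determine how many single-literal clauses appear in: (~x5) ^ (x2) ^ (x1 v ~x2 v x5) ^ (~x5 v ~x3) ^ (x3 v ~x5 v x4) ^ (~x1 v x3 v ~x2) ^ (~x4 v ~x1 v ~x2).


A unit clause contains exactly one literal.
Unit clauses found: (~x5), (x2).
Count = 2.

2


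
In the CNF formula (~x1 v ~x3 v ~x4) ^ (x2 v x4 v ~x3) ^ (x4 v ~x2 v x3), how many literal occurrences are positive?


Scan each clause for unnegated literals.
Clause 1: 0 positive; Clause 2: 2 positive; Clause 3: 2 positive.
Total positive literal occurrences = 4.

4


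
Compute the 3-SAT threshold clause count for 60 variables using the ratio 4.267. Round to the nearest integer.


The 3-SAT phase transition occurs at approximately 4.267 clauses per variable.
m = 4.267 * 60 = 256.02.
Rounded to nearest integer: 256.

256


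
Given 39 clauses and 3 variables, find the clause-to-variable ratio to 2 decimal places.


Clause-to-variable ratio = clauses / variables.
39 / 3 = 13.0.

13.0


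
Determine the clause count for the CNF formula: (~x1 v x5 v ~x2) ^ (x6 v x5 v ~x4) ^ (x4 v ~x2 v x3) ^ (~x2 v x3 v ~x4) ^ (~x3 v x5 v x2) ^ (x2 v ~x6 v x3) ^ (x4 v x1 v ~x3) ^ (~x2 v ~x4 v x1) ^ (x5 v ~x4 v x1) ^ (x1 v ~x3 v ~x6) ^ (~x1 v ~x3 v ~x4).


Each group enclosed in parentheses joined by ^ is one clause.
Counting the conjuncts: 11 clauses.

11


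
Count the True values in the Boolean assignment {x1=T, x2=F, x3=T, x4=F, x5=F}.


The weight is the number of variables assigned True.
True variables: x1, x3.
Weight = 2.

2


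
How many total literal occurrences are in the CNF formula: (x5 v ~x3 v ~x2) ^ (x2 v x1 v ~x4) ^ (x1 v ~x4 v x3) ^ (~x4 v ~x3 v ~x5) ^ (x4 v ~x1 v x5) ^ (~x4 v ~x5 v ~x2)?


Clause lengths: 3, 3, 3, 3, 3, 3.
Sum = 3 + 3 + 3 + 3 + 3 + 3 = 18.

18


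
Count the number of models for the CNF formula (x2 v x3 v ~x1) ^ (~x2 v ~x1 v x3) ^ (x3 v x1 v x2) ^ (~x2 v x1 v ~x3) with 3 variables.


Enumerate all 8 truth assignments over 3 variables.
Test each against every clause.
Satisfying assignments found: 4.

4


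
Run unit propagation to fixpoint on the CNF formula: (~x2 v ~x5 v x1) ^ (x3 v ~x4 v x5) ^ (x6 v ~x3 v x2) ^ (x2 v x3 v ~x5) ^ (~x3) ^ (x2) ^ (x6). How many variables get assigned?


Unit propagation repeatedly assigns the literal in any unit clause, then simplifies.
Assignments in order: x3 = F, x2 = T, x6 = T.
No further unit clauses remain.
Total variables assigned = 3.

3
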